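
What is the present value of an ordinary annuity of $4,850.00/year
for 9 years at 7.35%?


Formula: PV = PMT * (1 - (1+r)^(-n)) / r
Discount factor: (1 + 0.0735)^(-9) = 0.52818
Bracket: 1 - 0.52818 = 0.47182
PV = $4,850.00 * 0.47182 / 0.0735 = $31,133.73

$31,133.73


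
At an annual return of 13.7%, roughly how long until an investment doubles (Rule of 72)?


Formula: Years ≈ 72 / r
Substituting: Years ≈ 72 / 13.7
Years ≈ 5.3

5.3 years


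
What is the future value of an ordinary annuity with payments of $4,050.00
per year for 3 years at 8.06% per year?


Formula: FV = PMT * ((1+r)^n - 1) / r
Growth factor: (1 + 0.0806)^3 = 1.261813
Numerator: 1.261813 - 1 = 0.261813
FV = $4,050.00 * 0.261813 / 0.0806 = $13,155.60

$13,155.60


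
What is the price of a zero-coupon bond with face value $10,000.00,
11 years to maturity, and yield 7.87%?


Formula: Price = FV / (1 + r)^n
Substituting: Price = $10,000.00 / (1 + 0.0787)^11
Discount factor: (1.0787)^11 = 2.300952
Price = $10,000.00 / 2.300952 = $4,346.03

$4,346.03


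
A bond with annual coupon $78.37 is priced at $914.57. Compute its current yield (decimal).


Formula: Current yield = annual coupon / price
Substituting: CY = $78.37 / $914.57
CY = 0.085691

0.085691


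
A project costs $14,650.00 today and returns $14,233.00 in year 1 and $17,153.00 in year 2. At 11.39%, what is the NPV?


Formula: NPV = C0 + C1/(1+r) + C2/(1+r)^2
Discount C1: $14,233.00 / (1 + 0.1139) = $12,777.63
Discount C2: $17,153.00 / (1 + 0.1139)^2 = $13,824.44
NPV = -$14,650.00 + $12,777.63 + $13,824.44 = $11,952.07

$11,952.07


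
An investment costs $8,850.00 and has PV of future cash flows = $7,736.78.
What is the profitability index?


Formula: PI = PV(cash flows) / initial investment
Substituting: PI = $7,736.78 / $8,850.00
PI = 0.8742

0.8742


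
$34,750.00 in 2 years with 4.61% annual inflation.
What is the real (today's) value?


Formula: Real value = nominal / (1 + inflation)^years
Price level: (1 + 0.0461)^2 = 1.094325
Real value = $34,750.00 / 1.094325 = $31,754.73

$31,754.73


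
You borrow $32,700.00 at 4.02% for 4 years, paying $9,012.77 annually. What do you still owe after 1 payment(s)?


Formula: Balance = PV*(1+r)^k - PMT*((1+r)^k - 1)/r
Growth: (1 + 0.0402)^1 = 1.0402
Accumulated factor: ((1+r)^k - 1)/r = 1.0
Balance = $32,700.00 * 1.0402 - $9,012.77 * 1.0
Balance = $25,001.77

$25,001.77


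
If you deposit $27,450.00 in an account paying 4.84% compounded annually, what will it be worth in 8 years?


Formula: FV = P * (1 + r)^n
Substituting: FV = $27,450.00 * (1 + 0.0484)^8
Growth factor: (1.0484)^8 = 1.45954
FV = $27,450.00 * 1.45954 = $40,064.38

$40,064.38


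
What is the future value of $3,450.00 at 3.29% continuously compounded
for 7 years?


Formula: FV = P * e^(r*t)
Exponent: r*t = 0.0329 * 7 = 0.2303
e^(0.2303) = 1.258978
FV = $3,450.00 * 1.258978 = $4,343.47

$4,343.47


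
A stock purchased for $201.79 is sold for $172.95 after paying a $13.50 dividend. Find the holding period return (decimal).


Formula: HPR = (P1 - P0 + D) / P0
Gain: $172.95 - $201.79 + $13.50 = -$15.34
HPR = -$15.34 / $201.79 = -0.076

-0.076


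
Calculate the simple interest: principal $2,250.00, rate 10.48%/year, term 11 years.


Formula: I = P * r * t
Substituting: I = $2,250.00 * 0.1048 * 11
Step: I = $2,250.00 * 1.1528
I = $2,593.80

$2,593.80


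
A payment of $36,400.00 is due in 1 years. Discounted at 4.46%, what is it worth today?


Formula: PV = FV / (1 + r)^n
Substituting: PV = $36,400.00 / (1 + 0.0446)^1
Discount factor: (1.0446)^1 = 1.0446
PV = $36,400.00 / 1.0446 = $34,845.87

$34,845.87


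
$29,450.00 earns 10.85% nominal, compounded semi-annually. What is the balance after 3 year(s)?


Formula: FV = P * (1 + r/m)^(m*t)
Period rate: r/m = 0.1085 / 2 = 0.05425
Total periods: m*t = 2 * 3 = 6
Growth factor: (1 + 0.05425)^6 = 1.372972
FV = $29,450.00 * 1.372972 = $40,434.02

$40,434.02


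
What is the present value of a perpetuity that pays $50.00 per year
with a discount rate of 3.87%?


Formula: PV = C / r
Substituting: PV = $50.00 / 0.0387
PV = $1,291.99

$1,291.99


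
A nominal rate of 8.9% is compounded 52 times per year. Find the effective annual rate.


Formula: EAR = (1 + r/m)^m - 1
Period rate: r/m = 0.089 / 52 = 0.001712
Compounding: (1 + 0.001712)^52 = 1.092998
EAR = 1.092998 - 1 = 0.092998

0.092998


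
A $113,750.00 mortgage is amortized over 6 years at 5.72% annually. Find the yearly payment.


Formula: PMT = PV * r / (1 - (1+r)^(-n))
Denominator: 1 - (1 + 0.0572)^(-6) = 0.283762
Numerator: $113,750.00 * 0.0572 = 6506.5
PMT = 6506.5 / 0.283762 = $22,929.39

$22,929.39


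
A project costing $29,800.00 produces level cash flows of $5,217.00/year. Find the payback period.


Formula: Payback = investment / annual cash flow
Substituting: Payback = $29,800.00 / $5,217.00
Payback = 5.7121 years

5.7121 years


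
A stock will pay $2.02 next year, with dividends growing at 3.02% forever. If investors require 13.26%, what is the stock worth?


Formula: P = D1 / (r - g)
Spread: r - g = 0.1326 - 0.0302 = 0.1024
Substituting: P = $2.02 / 0.1024
P = $19.73

$19.73


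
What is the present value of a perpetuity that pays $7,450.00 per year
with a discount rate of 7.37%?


Formula: PV = C / r
Substituting: PV = $7,450.00 / 0.0737
PV = $101,085.48

$101,085.48


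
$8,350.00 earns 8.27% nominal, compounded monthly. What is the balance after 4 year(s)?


Formula: FV = P * (1 + r/m)^(m*t)
Period rate: r/m = 0.0827 / 12 = 0.006892
Total periods: m*t = 12 * 4 = 48
Growth factor: (1 + 0.006892)^48 = 1.390503
FV = $8,350.00 * 1.390503 = $11,610.70

$11,610.70


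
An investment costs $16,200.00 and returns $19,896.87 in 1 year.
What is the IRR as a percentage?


Formula: IRR = C1/C0 - 1
Substituting: IRR = $19,896.87 / $16,200.00 - 1
Ratio: 1.228202 - 1 = 0.228202
IRR = 22.8202%

22.8202%


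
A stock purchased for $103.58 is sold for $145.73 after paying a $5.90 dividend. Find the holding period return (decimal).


Formula: HPR = (P1 - P0 + D) / P0
Gain: $145.73 - $103.58 + $5.90 = $48.05
HPR = $48.05 / $103.58 = 0.4639

0.4639


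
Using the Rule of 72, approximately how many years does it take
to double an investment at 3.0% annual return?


Formula: Years ≈ 72 / r
Substituting: Years ≈ 72 / 3.0
Years ≈ 24.0

24.0 years


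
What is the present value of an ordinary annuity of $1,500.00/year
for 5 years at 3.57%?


Formula: PV = PMT * (1 - (1+r)^(-n)) / r
Discount factor: (1 + 0.0357)^(-5) = 0.839132
Bracket: 1 - 0.839132 = 0.160868
PV = $1,500.00 * 0.160868 / 0.0357 = $6,759.17

$6,759.17


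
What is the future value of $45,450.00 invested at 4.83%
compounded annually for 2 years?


Formula: FV = P * (1 + r)^n
Substituting: FV = $45,450.00 * (1 + 0.0483)^2
Growth factor: (1.0483)^2 = 1.098933
FV = $45,450.00 * 1.098933 = $49,946.50

$49,946.50


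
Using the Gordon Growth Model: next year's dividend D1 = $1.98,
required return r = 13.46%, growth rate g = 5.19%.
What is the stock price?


Formula: P = D1 / (r - g)
Spread: r - g = 0.1346 - 0.0519 = 0.0827
Substituting: P = $1.98 / 0.0827
P = $23.94

$23.94


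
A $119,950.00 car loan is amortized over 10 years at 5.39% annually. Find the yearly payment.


Formula: PMT = PV * r / (1 - (1+r)^(-n))
Denominator: 1 - (1 + 0.0539)^(-10) = 0.40843
Numerator: $119,950.00 * 0.0539 = 6465.305
PMT = 6465.305 / 0.40843 = $15,829.64

$15,829.64


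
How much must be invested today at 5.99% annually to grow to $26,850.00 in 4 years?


Formula: PV = FV / (1 + r)^n
Substituting: PV = $26,850.00 / (1 + 0.0599)^4
Discount factor: (1.0599)^4 = 1.262001
PV = $26,850.00 / 1.262001 = $21,275.74

$21,275.74


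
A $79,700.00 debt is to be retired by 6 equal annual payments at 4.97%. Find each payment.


Formula: PMT = PV * r / (1 - (1+r)^(-n))
Denominator: 1 - (1 + 0.0497)^(-6) = 0.252504
Numerator: $79,700.00 * 0.0497 = 3961.09
PMT = 3961.09 / 0.252504 = $15,687.23

$15,687.23


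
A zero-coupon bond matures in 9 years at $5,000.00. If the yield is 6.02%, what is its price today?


Formula: Price = FV / (1 + r)^n
Substituting: Price = $5,000.00 / (1 + 0.0602)^9
Discount factor: (1.0602)^9 = 1.69235
Price = $5,000.00 / 1.69235 = $2,954.47

$2,954.47


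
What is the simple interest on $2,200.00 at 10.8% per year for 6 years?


Formula: I = P * r * t
Substituting: I = $2,200.00 * 0.108 * 6
Step: I = $2,200.00 * 0.648
I = $1,425.60

$1,425.60


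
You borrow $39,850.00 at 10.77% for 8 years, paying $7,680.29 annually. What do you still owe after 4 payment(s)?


Formula: Balance = PV*(1+r)^k - PMT*((1+r)^k - 1)/r
Growth: (1 + 0.1077)^4 = 1.505527
Accumulated factor: ((1+r)^k - 1)/r = 4.693846
Balance = $39,850.00 * 1.505527 - $7,680.29 * 4.693846
Balance = $23,945.16

$23,945.16


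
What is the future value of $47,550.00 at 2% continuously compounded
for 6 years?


Formula: FV = P * e^(r*t)
Exponent: r*t = 0.02 * 6 = 0.12
e^(0.12) = 1.127497
FV = $47,550.00 * 1.127497 = $53,612.48

$53,612.48


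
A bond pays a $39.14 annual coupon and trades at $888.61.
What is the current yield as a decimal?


Formula: Current yield = annual coupon / price
Substituting: CY = $39.14 / $888.61
CY = 0.044046

0.044046


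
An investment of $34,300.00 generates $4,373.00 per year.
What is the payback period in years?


Formula: Payback = investment / annual cash flow
Substituting: Payback = $34,300.00 / $4,373.00
Payback = 7.8436 years

7.8436 years


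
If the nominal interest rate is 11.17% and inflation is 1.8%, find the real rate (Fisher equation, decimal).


Formula: (1 + r_real) = (1 + r_nom) / (1 + inflation)
Substituting: (1 + r_real) = 1.1117 / 1.018
(1 + r_real) = 1.092043
r_real = 1.092043 - 1 = 0.092043

0.092043


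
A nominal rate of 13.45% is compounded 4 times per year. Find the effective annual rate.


Formula: EAR = (1 + r/m)^m - 1
Period rate: r/m = 0.1345 / 4 = 0.033625
Compounding: (1 + 0.033625)^4 = 1.141437
EAR = 1.141437 - 1 = 0.141437

0.141437


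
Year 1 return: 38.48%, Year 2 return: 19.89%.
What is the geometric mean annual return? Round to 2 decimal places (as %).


Formula: Geometric mean = ((1+r1)*(1+r2))^(1/2) - 1
Product: (1 + 0.3848) * (1 + 0.1989) = 1.3848 * 1.1989 = 1.660237
Square root: 1.660237^0.5 = 1.288502
Geometric mean = 1.288502 - 1 = 0.288502
As percentage: 28.85%

28.85%


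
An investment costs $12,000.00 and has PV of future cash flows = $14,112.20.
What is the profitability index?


Formula: PI = PV(cash flows) / initial investment
Substituting: PI = $14,112.20 / $12,000.00
PI = 1.176

1.176


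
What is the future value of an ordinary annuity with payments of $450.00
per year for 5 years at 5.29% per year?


Formula: FV = PMT * ((1+r)^n - 1) / r
Growth factor: (1 + 0.0529)^5 = 1.294004
Numerator: 1.294004 - 1 = 0.294004
FV = $450.00 * 0.294004 / 0.0529 = $2,500.98

$2,500.98


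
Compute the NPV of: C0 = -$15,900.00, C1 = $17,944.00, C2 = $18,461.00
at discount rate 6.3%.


Formula: NPV = C0 + C1/(1+r) + C2/(1+r)^2
Discount C1: $17,944.00 / (1 + 0.063) = $16,880.53
Discount C2: $18,461.00 / (1 + 0.063)^2 = $16,337.62
NPV = -$15,900.00 + $16,880.53 + $16,337.62 = $17,318.14

$17,318.14


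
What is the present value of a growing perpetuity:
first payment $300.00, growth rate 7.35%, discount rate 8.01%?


Formula: PV = C / (r - g)
Spread: r - g = 0.0801 - 0.0735 = 0.0066
Substituting: PV = $300.00 / 0.0066
PV = $45,454.55

$45,454.55


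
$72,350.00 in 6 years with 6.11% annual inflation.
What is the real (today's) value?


Formula: Real value = nominal / (1 + inflation)^years
Price level: (1 + 0.0611)^6 = 1.427374
Real value = $72,350.00 / 1.427374 = $50,687.47

$50,687.47


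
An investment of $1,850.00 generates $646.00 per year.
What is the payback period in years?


Formula: Payback = investment / annual cash flow
Substituting: Payback = $1,850.00 / $646.00
Payback = 2.8638 years

2.8638 years


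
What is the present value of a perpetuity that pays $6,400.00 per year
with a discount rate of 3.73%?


Formula: PV = C / r
Substituting: PV = $6,400.00 / 0.0373
PV = $171,581.77

$171,581.77


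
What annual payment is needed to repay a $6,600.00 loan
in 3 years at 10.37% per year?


Formula: PMT = PV * r / (1 - (1+r)^(-n))
Denominator: 1 - (1 + 0.1037)^(-3) = 0.256216
Numerator: $6,600.00 * 0.1037 = 684.42
PMT = 684.42 / 0.256216 = $2,671.26

$2,671.26


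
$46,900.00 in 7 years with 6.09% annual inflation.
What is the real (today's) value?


Formula: Real value = nominal / (1 + inflation)^years
Price level: (1 + 0.0609)^7 = 1.51259
Real value = $46,900.00 / 1.51259 = $31,006.43

$31,006.43


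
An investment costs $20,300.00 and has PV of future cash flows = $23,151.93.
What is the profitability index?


Formula: PI = PV(cash flows) / initial investment
Substituting: PI = $23,151.93 / $20,300.00
PI = 1.1405

1.1405


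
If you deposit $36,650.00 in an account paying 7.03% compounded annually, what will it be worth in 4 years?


Formula: FV = P * (1 + r)^n
Substituting: FV = $36,650.00 * (1 + 0.0703)^4
Growth factor: (1.0703)^4 = 1.312267
FV = $36,650.00 * 1.312267 = $48,094.57

$48,094.57


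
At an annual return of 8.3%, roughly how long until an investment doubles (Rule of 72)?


Formula: Years ≈ 72 / r
Substituting: Years ≈ 72 / 8.3
Years ≈ 8.7

8.7 years


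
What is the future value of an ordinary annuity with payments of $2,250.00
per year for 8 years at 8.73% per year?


Formula: FV = PMT * ((1+r)^n - 1) / r
Growth factor: (1 + 0.0873)^8 = 1.953418
Numerator: 1.953418 - 1 = 0.953418
FV = $2,250.00 * 0.953418 / 0.0873 = $24,572.62

$24,572.62


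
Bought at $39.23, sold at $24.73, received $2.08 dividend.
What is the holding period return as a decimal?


Formula: HPR = (P1 - P0 + D) / P0
Gain: $24.73 - $39.23 + $2.08 = -$12.42
HPR = -$12.42 / $39.23 = -0.3166

-0.3166


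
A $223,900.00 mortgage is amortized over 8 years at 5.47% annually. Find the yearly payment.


Formula: PMT = PV * r / (1 - (1+r)^(-n))
Denominator: 1 - (1 + 0.0547)^(-8) = 0.346917
Numerator: $223,900.00 * 0.0547 = 12247.33
PMT = 12247.33 / 0.346917 = $35,303.35

$35,303.35


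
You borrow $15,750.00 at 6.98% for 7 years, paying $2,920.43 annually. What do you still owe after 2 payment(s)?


Formula: Balance = PV*(1+r)^k - PMT*((1+r)^k - 1)/r
Growth: (1 + 0.0698)^2 = 1.144472
Accumulated factor: ((1+r)^k - 1)/r = 2.0698
Balance = $15,750.00 * 1.144472 - $2,920.43 * 2.0698
Balance = $11,980.73

$11,980.73


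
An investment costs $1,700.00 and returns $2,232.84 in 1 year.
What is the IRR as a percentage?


Formula: IRR = C1/C0 - 1
Substituting: IRR = $2,232.84 / $1,700.00 - 1
Ratio: 1.313435 - 1 = 0.313435
IRR = 31.3435%

31.3435%


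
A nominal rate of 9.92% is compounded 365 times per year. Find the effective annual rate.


Formula: EAR = (1 + r/m)^m - 1
Period rate: r/m = 0.0992 / 365 = 0.000272
Compounding: (1 + 0.000272)^365 = 1.104272
EAR = 1.104272 - 1 = 0.104272

0.104272


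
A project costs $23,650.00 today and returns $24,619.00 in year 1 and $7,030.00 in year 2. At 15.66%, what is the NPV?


Formula: NPV = C0 + C1/(1+r) + C2/(1+r)^2
Discount C1: $24,619.00 / (1 + 0.1566) = $21,285.66
Discount C2: $7,030.00 / (1 + 0.1566)^2 = $5,255.20
NPV = -$23,650.00 + $21,285.66 + $5,255.20 = $2,890.86

$2,890.86


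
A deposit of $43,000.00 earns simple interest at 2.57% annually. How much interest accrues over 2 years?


Formula: I = P * r * t
Substituting: I = $43,000.00 * 0.0257 * 2
Step: I = $43,000.00 * 0.0514
I = $2,210.20

$2,210.20


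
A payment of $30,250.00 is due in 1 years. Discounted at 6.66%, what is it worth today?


Formula: PV = FV / (1 + r)^n
Substituting: PV = $30,250.00 / (1 + 0.0666)^1
Discount factor: (1.0666)^1 = 1.0666
PV = $30,250.00 / 1.0666 = $28,361.15

$28,361.15


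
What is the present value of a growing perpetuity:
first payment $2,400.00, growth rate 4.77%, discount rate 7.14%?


Formula: PV = C / (r - g)
Spread: r - g = 0.0714 - 0.0477 = 0.0237
Substituting: PV = $2,400.00 / 0.0237
PV = $101,265.82

$101,265.82


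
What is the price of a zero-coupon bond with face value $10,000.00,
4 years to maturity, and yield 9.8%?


Formula: Price = FV / (1 + r)^n
Substituting: Price = $10,000.00 / (1 + 0.098)^4
Discount factor: (1.098)^4 = 1.453481
Price = $10,000.00 / 1.453481 = $6,880.03

$6,880.03


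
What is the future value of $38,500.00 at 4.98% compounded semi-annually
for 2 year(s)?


Formula: FV = P * (1 + r/m)^(m*t)
Period rate: r/m = 0.0498 / 2 = 0.0249
Total periods: m*t = 2 * 2 = 4
Growth factor: (1 + 0.0249)^4 = 1.103382
FV = $38,500.00 * 1.103382 = $42,480.21

$42,480.21


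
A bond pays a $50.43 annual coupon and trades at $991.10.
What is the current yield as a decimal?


Formula: Current yield = annual coupon / price
Substituting: CY = $50.43 / $991.10
CY = 0.050883

0.050883


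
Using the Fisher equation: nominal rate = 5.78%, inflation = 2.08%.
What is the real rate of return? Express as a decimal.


Formula: (1 + r_real) = (1 + r_nom) / (1 + inflation)
Substituting: (1 + r_real) = 1.0578 / 1.0208
(1 + r_real) = 1.036246
r_real = 1.036246 - 1 = 0.036246

0.036246


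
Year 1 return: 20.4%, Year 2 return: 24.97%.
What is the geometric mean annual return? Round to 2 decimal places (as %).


Formula: Geometric mean = ((1+r1)*(1+r2))^(1/2) - 1
Product: (1 + 0.204) * (1 + 0.2497) = 1.204 * 1.2497 = 1.504639
Square root: 1.504639^0.5 = 1.226637
Geometric mean = 1.226637 - 1 = 0.226637
As percentage: 22.66%

22.66%


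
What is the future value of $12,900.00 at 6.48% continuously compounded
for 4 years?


Formula: FV = P * e^(r*t)
Exponent: r*t = 0.0648 * 4 = 0.2592
e^(0.2592) = 1.295893
FV = $12,900.00 * 1.295893 = $16,717.02

$16,717.02


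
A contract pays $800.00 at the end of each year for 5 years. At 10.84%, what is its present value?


Formula: PV = PMT * (1 - (1+r)^(-n)) / r
Discount factor: (1 + 0.1084)^(-5) = 0.597747
Bracket: 1 - 0.597747 = 0.402253
PV = $800.00 * 0.402253 / 0.1084 = $2,968.66

$2,968.66


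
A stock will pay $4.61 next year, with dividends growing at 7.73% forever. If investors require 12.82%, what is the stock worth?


Formula: P = D1 / (r - g)
Spread: r - g = 0.1282 - 0.0773 = 0.0509
Substituting: P = $4.61 / 0.0509
P = $90.57

$90.57


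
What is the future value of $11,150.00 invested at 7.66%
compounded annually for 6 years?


Formula: FV = P * (1 + r)^n
Substituting: FV = $11,150.00 * (1 + 0.0766)^6
Growth factor: (1.0766)^6 = 1.557135
FV = $11,150.00 * 1.557135 = $17,362.05

$17,362.05


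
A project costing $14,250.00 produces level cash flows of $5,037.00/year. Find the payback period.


Formula: Payback = investment / annual cash flow
Substituting: Payback = $14,250.00 / $5,037.00
Payback = 2.8291 years

2.8291 years


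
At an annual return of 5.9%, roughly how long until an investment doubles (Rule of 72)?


Formula: Years ≈ 72 / r
Substituting: Years ≈ 72 / 5.9
Years ≈ 12.2

12.2 years


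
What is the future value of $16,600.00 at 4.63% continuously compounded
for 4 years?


Formula: FV = P * e^(r*t)
Exponent: r*t = 0.0463 * 4 = 0.1852
e^(0.1852) = 1.203459
FV = $16,600.00 * 1.203459 = $19,977.42

$19,977.42


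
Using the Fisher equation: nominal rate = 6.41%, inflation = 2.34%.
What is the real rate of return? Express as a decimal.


Formula: (1 + r_real) = (1 + r_nom) / (1 + inflation)
Substituting: (1 + r_real) = 1.0641 / 1.0234
(1 + r_real) = 1.039769
r_real = 1.039769 - 1 = 0.039769

0.039769


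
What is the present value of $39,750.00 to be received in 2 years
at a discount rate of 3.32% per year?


Formula: PV = FV / (1 + r)^n
Substituting: PV = $39,750.00 / (1 + 0.0332)^2
Discount factor: (1.0332)^2 = 1.067502
PV = $39,750.00 / 1.067502 = $37,236.46

$37,236.46


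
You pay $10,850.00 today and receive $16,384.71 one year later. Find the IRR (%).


Formula: IRR = C1/C0 - 1
Substituting: IRR = $16,384.71 / $10,850.00 - 1
Ratio: 1.510112 - 1 = 0.510112
IRR = 51.0112%

51.0112%


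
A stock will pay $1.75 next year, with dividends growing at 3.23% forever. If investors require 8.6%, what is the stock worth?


Formula: P = D1 / (r - g)
Spread: r - g = 0.086 - 0.0323 = 0.0537
Substituting: P = $1.75 / 0.0537
P = $32.59

$32.59


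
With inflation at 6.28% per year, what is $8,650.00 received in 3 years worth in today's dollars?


Formula: Real value = nominal / (1 + inflation)^years
Price level: (1 + 0.0628)^3 = 1.200479
Real value = $8,650.00 / 1.200479 = $7,205.46

$7,205.46


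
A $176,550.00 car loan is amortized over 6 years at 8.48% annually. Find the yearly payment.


Formula: PMT = PV * r / (1 - (1+r)^(-n))
Denominator: 1 - (1 + 0.0848)^(-6) = 0.386377
Numerator: $176,550.00 * 0.0848 = 14971.44
PMT = 14971.44 / 0.386377 = $38,748.31

$38,748.31


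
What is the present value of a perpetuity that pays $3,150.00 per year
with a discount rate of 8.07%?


Formula: PV = C / r
Substituting: PV = $3,150.00 / 0.0807
PV = $39,033.46

$39,033.46


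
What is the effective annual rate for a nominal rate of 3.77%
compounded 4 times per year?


Formula: EAR = (1 + r/m)^m - 1
Period rate: r/m = 0.0377 / 4 = 0.009425
Compounding: (1 + 0.009425)^4 = 1.038236
EAR = 1.038236 - 1 = 0.038236

0.038236


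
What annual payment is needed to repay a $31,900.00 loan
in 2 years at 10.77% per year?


Formula: PMT = PV * r / (1 - (1+r)^(-n))
Denominator: 1 - (1 + 0.1077)^(-2) = 0.185004
Numerator: $31,900.00 * 0.1077 = 3435.63
PMT = 3435.63 / 0.185004 = $18,570.61

$18,570.61


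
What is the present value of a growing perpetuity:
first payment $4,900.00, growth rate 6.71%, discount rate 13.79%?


Formula: PV = C / (r - g)
Spread: r - g = 0.1379 - 0.0671 = 0.0708
Substituting: PV = $4,900.00 / 0.0708
PV = $69,209.04

$69,209.04


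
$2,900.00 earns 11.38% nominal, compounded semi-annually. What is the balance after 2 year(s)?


Formula: FV = P * (1 + r/m)^(m*t)
Period rate: r/m = 0.1138 / 2 = 0.0569
Total periods: m*t = 2 * 2 = 4
Growth factor: (1 + 0.0569)^4 = 1.247773
FV = $2,900.00 * 1.247773 = $3,618.54

$3,618.54


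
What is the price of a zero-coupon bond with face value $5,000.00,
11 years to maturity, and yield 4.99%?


Formula: Price = FV / (1 + r)^n
Substituting: Price = $5,000.00 / (1 + 0.0499)^11
Discount factor: (1.0499)^11 = 1.708548
Price = $5,000.00 / 1.708548 = $2,926.46

$2,926.46


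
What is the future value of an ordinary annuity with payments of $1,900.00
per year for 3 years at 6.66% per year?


Formula: FV = PMT * ((1+r)^n - 1) / r
Growth factor: (1 + 0.0666)^3 = 1.213402
Numerator: 1.213402 - 1 = 0.213402
FV = $1,900.00 * 0.213402 / 0.0666 = $6,088.05

$6,088.05


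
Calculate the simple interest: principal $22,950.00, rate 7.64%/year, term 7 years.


Formula: I = P * r * t
Substituting: I = $22,950.00 * 0.0764 * 7
Step: I = $22,950.00 * 0.5348
I = $12,273.66

$12,273.66


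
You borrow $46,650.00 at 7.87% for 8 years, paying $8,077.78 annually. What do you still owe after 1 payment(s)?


Formula: Balance = PV*(1+r)^k - PMT*((1+r)^k - 1)/r
Growth: (1 + 0.0787)^1 = 1.0787
Accumulated factor: ((1+r)^k - 1)/r = 1.0
Balance = $46,650.00 * 1.0787 - $8,077.78 * 1.0
Balance = $42,243.58

$42,243.58


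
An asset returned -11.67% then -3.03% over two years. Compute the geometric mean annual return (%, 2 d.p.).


Formula: Geometric mean = ((1+r1)*(1+r2))^(1/2) - 1
Product: (1 + -0.1167) * (1 + -0.0303) = 0.8833 * 0.9697 = 0.856536
Square root: 0.856536^0.5 = 0.925492
Geometric mean = 0.925492 - 1 = -0.074508
As percentage: -7.45%

-7.45%


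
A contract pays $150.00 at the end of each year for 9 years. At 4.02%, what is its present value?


Formula: PV = PMT * (1 - (1+r)^(-n)) / r
Discount factor: (1 + 0.0402)^(-9) = 0.701372
Bracket: 1 - 0.701372 = 0.298628
PV = $150.00 * 0.298628 / 0.0402 = $1,114.28

$1,114.28


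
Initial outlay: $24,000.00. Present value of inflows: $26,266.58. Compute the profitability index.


Formula: PI = PV(cash flows) / initial investment
Substituting: PI = $26,266.58 / $24,000.00
PI = 1.0944

1.0944


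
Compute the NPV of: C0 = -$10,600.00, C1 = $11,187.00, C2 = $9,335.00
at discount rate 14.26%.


Formula: NPV = C0 + C1/(1+r) + C2/(1+r)^2
Discount C1: $11,187.00 / (1 + 0.1426) = $9,790.83
Discount C2: $9,335.00 / (1 + 0.1426)^2 = $7,150.33
NPV = -$10,600.00 + $9,790.83 + $7,150.33 = $6,341.15

$6,341.15


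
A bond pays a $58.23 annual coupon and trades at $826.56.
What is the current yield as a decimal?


Formula: Current yield = annual coupon / price
Substituting: CY = $58.23 / $826.56
CY = 0.070449

0.070449


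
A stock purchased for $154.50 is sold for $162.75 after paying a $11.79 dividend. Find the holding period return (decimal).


Formula: HPR = (P1 - P0 + D) / P0
Gain: $162.75 - $154.50 + $11.79 = $20.04
HPR = $20.04 / $154.50 = 0.1297

0.1297


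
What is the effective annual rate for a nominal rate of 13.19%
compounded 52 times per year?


Formula: EAR = (1 + r/m)^m - 1
Period rate: r/m = 0.1319 / 52 = 0.002537
Compounding: (1 + 0.002537)^52 = 1.140804
EAR = 1.140804 - 1 = 0.140804

0.140804


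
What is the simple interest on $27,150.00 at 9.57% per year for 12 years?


Formula: I = P * r * t
Substituting: I = $27,150.00 * 0.0957 * 12
Step: I = $27,150.00 * 1.1484
I = $31,179.06

$31,179.06


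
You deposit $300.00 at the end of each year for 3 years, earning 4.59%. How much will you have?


Formula: FV = PMT * ((1+r)^n - 1) / r
Growth factor: (1 + 0.0459)^3 = 1.144117
Numerator: 1.144117 - 1 = 0.144117
FV = $300.00 * 0.144117 / 0.0459 = $941.94

$941.94


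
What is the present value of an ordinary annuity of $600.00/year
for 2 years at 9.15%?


Formula: PV = PMT * (1 - (1+r)^(-n)) / r
Discount factor: (1 + 0.0915)^(-2) = 0.839368
Bracket: 1 - 0.839368 = 0.160632
PV = $600.00 * 0.160632 / 0.0915 = $1,053.32

$1,053.32


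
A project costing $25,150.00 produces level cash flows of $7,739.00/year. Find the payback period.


Formula: Payback = investment / annual cash flow
Substituting: Payback = $25,150.00 / $7,739.00
Payback = 3.2498 years

3.2498 years


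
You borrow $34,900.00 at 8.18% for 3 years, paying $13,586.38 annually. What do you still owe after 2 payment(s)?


Formula: Balance = PV*(1+r)^k - PMT*((1+r)^k - 1)/r
Growth: (1 + 0.0818)^2 = 1.170291
Accumulated factor: ((1+r)^k - 1)/r = 2.0818
Balance = $34,900.00 * 1.170291 - $13,586.38 * 2.0818
Balance = $12,559.04

$12,559.04


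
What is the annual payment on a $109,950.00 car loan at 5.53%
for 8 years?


Formula: PMT = PV * r / (1 - (1+r)^(-n))
Denominator: 1 - (1 + 0.0553)^(-8) = 0.349882
Numerator: $109,950.00 * 0.0553 = 6080.235
PMT = 6080.235 / 0.349882 = $17,377.98

$17,377.98


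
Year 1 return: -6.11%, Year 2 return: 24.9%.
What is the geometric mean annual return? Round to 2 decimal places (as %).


Formula: Geometric mean = ((1+r1)*(1+r2))^(1/2) - 1
Product: (1 + -0.0611) * (1 + 0.249) = 0.9389 * 1.249 = 1.172686
Square root: 1.172686^0.5 = 1.082906
Geometric mean = 1.082906 - 1 = 0.082906
As percentage: 8.29%

8.29%


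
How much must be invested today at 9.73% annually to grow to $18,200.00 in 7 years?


Formula: PV = FV / (1 + r)^n
Substituting: PV = $18,200.00 / (1 + 0.0973)^7
Discount factor: (1.0973)^7 = 1.91548
PV = $18,200.00 / 1.91548 = $9,501.53

$9,501.53


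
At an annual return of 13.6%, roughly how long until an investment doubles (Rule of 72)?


Formula: Years ≈ 72 / r
Substituting: Years ≈ 72 / 13.6
Years ≈ 5.3

5.3 years


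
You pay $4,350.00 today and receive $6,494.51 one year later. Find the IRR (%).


Formula: IRR = C1/C0 - 1
Substituting: IRR = $6,494.51 / $4,350.00 - 1
Ratio: 1.492991 - 1 = 0.492991
IRR = 49.2991%

49.2991%


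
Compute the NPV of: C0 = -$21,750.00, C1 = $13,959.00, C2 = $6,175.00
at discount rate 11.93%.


Formula: NPV = C0 + C1/(1+r) + C2/(1+r)^2
Discount C1: $13,959.00 / (1 + 0.1193) = $12,471.19
Discount C2: $6,175.00 / (1 + 0.1193)^2 = $4,928.83
NPV = -$21,750.00 + $12,471.19 + $4,928.83 = -$4,349.98

-$4,349.98


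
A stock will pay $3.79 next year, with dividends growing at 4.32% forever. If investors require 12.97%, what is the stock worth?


Formula: P = D1 / (r - g)
Spread: r - g = 0.1297 - 0.0432 = 0.0865
Substituting: P = $3.79 / 0.0865
P = $43.82

$43.82


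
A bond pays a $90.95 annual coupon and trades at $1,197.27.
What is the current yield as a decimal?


Formula: Current yield = annual coupon / price
Substituting: CY = $90.95 / $1,197.27
CY = 0.075964

0.075964


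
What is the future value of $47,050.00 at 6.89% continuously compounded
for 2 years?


Formula: FV = P * e^(r*t)
Exponent: r*t = 0.0689 * 2 = 0.1378
e^(0.1378) = 1.147746
FV = $47,050.00 * 1.147746 = $54,001.45

$54,001.45


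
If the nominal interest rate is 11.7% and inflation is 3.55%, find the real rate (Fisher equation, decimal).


Formula: (1 + r_real) = (1 + r_nom) / (1 + inflation)
Substituting: (1 + r_real) = 1.117 / 1.0355
(1 + r_real) = 1.078706
r_real = 1.078706 - 1 = 0.078706

0.078706


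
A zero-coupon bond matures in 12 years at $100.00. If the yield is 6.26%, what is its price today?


Formula: Price = FV / (1 + r)^n
Substituting: Price = $100.00 / (1 + 0.0626)^12
Discount factor: (1.0626)^12 = 2.072229
Price = $100.00 / 2.072229 = $48.26

$48.26


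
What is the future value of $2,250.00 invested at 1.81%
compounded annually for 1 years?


Formula: FV = P * (1 + r)^n
Substituting: FV = $2,250.00 * (1 + 0.0181)^1
Growth factor: (1.0181)^1 = 1.0181
FV = $2,250.00 * 1.0181 = $2,290.73

$2,290.73


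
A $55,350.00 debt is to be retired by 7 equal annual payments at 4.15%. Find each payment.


Formula: PMT = PV * r / (1 - (1+r)^(-n))
Denominator: 1 - (1 + 0.0415)^(-7) = 0.24771
Numerator: $55,350.00 * 0.0415 = 2297.025
PMT = 2297.025 / 0.24771 = $9,273.03

$9,273.03


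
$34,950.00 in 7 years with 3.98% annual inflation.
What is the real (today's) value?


Formula: Real value = nominal / (1 + inflation)^years
Price level: (1 + 0.0398)^7 = 1.314161
Real value = $34,950.00 / 1.314161 = $26,594.91

$26,594.91


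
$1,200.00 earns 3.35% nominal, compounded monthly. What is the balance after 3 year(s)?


Formula: FV = P * (1 + r/m)^(m*t)
Period rate: r/m = 0.0335 / 12 = 0.002792
Total periods: m*t = 12 * 3 = 36
Growth factor: (1 + 0.002792)^36 = 1.105569
FV = $1,200.00 * 1.105569 = $1,326.68

$1,326.68


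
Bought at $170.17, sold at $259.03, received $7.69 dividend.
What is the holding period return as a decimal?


Formula: HPR = (P1 - P0 + D) / P0
Gain: $259.03 - $170.17 + $7.69 = $96.55
HPR = $96.55 / $170.17 = 0.5674

0.5674


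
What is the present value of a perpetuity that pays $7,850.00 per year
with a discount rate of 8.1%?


Formula: PV = C / r
Substituting: PV = $7,850.00 / 0.081
PV = $96,913.58

$96,913.58


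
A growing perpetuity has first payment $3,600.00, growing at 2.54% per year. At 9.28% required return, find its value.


Formula: PV = C / (r - g)
Spread: r - g = 0.0928 - 0.0254 = 0.0674
Substituting: PV = $3,600.00 / 0.0674
PV = $53,412.46

$53,412.46


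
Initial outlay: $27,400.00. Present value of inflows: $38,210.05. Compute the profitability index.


Formula: PI = PV(cash flows) / initial investment
Substituting: PI = $38,210.05 / $27,400.00
PI = 1.3945

1.3945


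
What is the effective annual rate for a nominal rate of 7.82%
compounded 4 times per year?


Formula: EAR = (1 + r/m)^m - 1
Period rate: r/m = 0.0782 / 4 = 0.01955
Compounding: (1 + 0.01955)^4 = 1.080523
EAR = 1.080523 - 1 = 0.080523

0.080523


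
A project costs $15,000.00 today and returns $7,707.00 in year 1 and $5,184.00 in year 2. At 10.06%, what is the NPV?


Formula: NPV = C0 + C1/(1+r) + C2/(1+r)^2
Discount C1: $7,707.00 / (1 + 0.1006) = $7,002.54
Discount C2: $5,184.00 / (1 + 0.1006)^2 = $4,279.63
NPV = -$15,000.00 + $7,002.54 + $4,279.63 = -$3,717.83

-$3,717.83


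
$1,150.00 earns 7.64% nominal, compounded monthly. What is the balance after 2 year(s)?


Formula: FV = P * (1 + r/m)^(m*t)
Period rate: r/m = 0.0764 / 12 = 0.006367
Total periods: m*t = 12 * 2 = 24
Growth factor: (1 + 0.006367)^24 = 1.164528
FV = $1,150.00 * 1.164528 = $1,339.21

$1,339.21


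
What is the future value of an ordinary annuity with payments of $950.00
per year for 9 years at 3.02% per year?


Formula: FV = PMT * ((1+r)^n - 1) / r
Growth factor: (1 + 0.0302)^9 = 1.307055
Numerator: 1.307055 - 1 = 0.307055
FV = $950.00 * 0.307055 / 0.0302 = $9,659.02

$9,659.02


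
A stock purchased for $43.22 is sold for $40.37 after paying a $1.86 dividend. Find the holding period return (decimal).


Formula: HPR = (P1 - P0 + D) / P0
Gain: $40.37 - $43.22 + $1.86 = -$0.99
HPR = -$0.99 / $43.22 = -0.0229

-0.0229


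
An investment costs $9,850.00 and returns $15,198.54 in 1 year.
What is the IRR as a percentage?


Formula: IRR = C1/C0 - 1
Substituting: IRR = $15,198.54 / $9,850.00 - 1
Ratio: 1.542999 - 1 = 0.542999
IRR = 54.2999%

54.2999%


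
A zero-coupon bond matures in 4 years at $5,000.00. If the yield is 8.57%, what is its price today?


Formula: Price = FV / (1 + r)^n
Substituting: Price = $5,000.00 / (1 + 0.0857)^4
Discount factor: (1.0857)^4 = 1.389439
Price = $5,000.00 / 1.389439 = $3,598.58

$3,598.58


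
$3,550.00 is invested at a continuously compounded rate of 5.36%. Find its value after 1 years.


Formula: FV = P * e^(r*t)
Exponent: r*t = 0.0536 * 1 = 0.0536
e^(0.0536) = 1.055062
FV = $3,550.00 * 1.055062 = $3,745.47

$3,745.47


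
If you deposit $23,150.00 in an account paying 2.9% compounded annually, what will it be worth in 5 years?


Formula: FV = P * (1 + r)^n
Substituting: FV = $23,150.00 * (1 + 0.029)^5
Growth factor: (1.029)^5 = 1.153657
FV = $23,150.00 * 1.153657 = $26,707.17

$26,707.17


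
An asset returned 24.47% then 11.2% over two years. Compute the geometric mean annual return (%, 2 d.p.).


Formula: Geometric mean = ((1+r1)*(1+r2))^(1/2) - 1
Product: (1 + 0.2447) * (1 + 0.112) = 1.2447 * 1.112 = 1.384106
Square root: 1.384106^0.5 = 1.176481
Geometric mean = 1.176481 - 1 = 0.176481
As percentage: 17.65%

17.65%


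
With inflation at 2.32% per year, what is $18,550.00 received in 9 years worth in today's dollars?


Formula: Real value = nominal / (1 + inflation)^years
Price level: (1 + 0.0232)^9 = 1.229263
Real value = $18,550.00 / 1.229263 = $15,090.34

$15,090.34


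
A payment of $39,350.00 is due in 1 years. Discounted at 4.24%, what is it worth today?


Formula: PV = FV / (1 + r)^n
Substituting: PV = $39,350.00 / (1 + 0.0424)^1
Discount factor: (1.0424)^1 = 1.0424
PV = $39,350.00 / 1.0424 = $37,749.42

$37,749.42


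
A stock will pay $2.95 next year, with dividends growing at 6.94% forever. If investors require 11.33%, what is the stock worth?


Formula: P = D1 / (r - g)
Spread: r - g = 0.1133 - 0.0694 = 0.0439
Substituting: P = $2.95 / 0.0439
P = $67.20

$67.20


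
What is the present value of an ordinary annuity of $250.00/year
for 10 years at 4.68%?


Formula: PV = PMT * (1 - (1+r)^(-n)) / r
Discount factor: (1 + 0.0468)^(-10) = 0.63294
Bracket: 1 - 0.63294 = 0.36706
PV = $250.00 * 0.36706 / 0.0468 = $1,960.79

$1,960.79


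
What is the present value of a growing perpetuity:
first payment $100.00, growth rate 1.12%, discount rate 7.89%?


Formula: PV = C / (r - g)
Spread: r - g = 0.0789 - 0.0112 = 0.0677
Substituting: PV = $100.00 / 0.0677
PV = $1,477.10

$1,477.10


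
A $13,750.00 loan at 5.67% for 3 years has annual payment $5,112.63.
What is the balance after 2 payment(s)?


Formula: Balance = PV*(1+r)^k - PMT*((1+r)^k - 1)/r
Growth: (1 + 0.0567)^2 = 1.116615
Accumulated factor: ((1+r)^k - 1)/r = 2.0567
Balance = $13,750.00 * 1.116615 - $5,112.63 * 2.0567
Balance = $4,838.31

$4,838.31


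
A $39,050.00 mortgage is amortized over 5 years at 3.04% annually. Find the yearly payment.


Formula: PMT = PV * r / (1 - (1+r)^(-n))
Denominator: 1 - (1 + 0.0304)^(-5) = 0.139064
Numerator: $39,050.00 * 0.0304 = 1187.12
PMT = 1187.12 / 0.139064 = $8,536.49

$8,536.49


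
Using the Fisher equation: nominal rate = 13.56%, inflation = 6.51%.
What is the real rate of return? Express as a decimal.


Formula: (1 + r_real) = (1 + r_nom) / (1 + inflation)
Substituting: (1 + r_real) = 1.1356 / 1.0651
(1 + r_real) = 1.066191
r_real = 1.066191 - 1 = 0.066191

0.066191


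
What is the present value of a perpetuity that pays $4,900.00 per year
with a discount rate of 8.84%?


Formula: PV = C / r
Substituting: PV = $4,900.00 / 0.0884
PV = $55,429.86

$55,429.86


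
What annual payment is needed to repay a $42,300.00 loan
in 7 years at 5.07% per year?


Formula: PMT = PV * r / (1 - (1+r)^(-n))
Denominator: 1 - (1 + 0.0507)^(-7) = 0.292626
Numerator: $42,300.00 * 0.0507 = 2144.61
PMT = 2144.61 / 0.292626 = $7,328.83

$7,328.83


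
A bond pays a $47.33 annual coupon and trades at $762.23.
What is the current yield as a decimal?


Formula: Current yield = annual coupon / price
Substituting: CY = $47.33 / $762.23
CY = 0.062094

0.062094


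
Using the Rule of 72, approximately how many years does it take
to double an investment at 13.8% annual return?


Formula: Years ≈ 72 / r
Substituting: Years ≈ 72 / 13.8
Years ≈ 5.2

5.2 years


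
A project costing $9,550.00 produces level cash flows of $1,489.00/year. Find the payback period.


Formula: Payback = investment / annual cash flow
Substituting: Payback = $9,550.00 / $1,489.00
Payback = 6.4137 years

6.4137 years


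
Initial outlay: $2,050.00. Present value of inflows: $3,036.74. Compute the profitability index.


Formula: PI = PV(cash flows) / initial investment
Substituting: PI = $3,036.74 / $2,050.00
PI = 1.4813

1.4813


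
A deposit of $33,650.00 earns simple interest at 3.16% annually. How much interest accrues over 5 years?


Formula: I = P * r * t
Substituting: I = $33,650.00 * 0.0316 * 5
Step: I = $33,650.00 * 0.158
I = $5,316.70

$5,316.70


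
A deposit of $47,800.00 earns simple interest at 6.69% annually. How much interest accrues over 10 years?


Formula: I = P * r * t
Substituting: I = $47,800.00 * 0.0669 * 10
Step: I = $47,800.00 * 0.669
I = $31,978.20

$31,978.20


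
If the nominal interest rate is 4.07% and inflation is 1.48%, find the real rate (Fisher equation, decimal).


Formula: (1 + r_real) = (1 + r_nom) / (1 + inflation)
Substituting: (1 + r_real) = 1.0407 / 1.0148
(1 + r_real) = 1.025522
r_real = 1.025522 - 1 = 0.025522

0.025522


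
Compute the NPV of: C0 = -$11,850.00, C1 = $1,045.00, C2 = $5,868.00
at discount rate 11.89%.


Formula: NPV = C0 + C1/(1+r) + C2/(1+r)^2
Discount C1: $1,045.00 / (1 + 0.1189) = $933.95
Discount C2: $5,868.00 / (1 + 0.1189)^2 = $4,687.14
NPV = -$11,850.00 + $933.95 + $4,687.14 = -$6,228.91

-$6,228.91


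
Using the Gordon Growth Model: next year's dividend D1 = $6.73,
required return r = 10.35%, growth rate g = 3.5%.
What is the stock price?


Formula: P = D1 / (r - g)
Spread: r - g = 0.1035 - 0.035 = 0.0685
Substituting: P = $6.73 / 0.0685
P = $98.25

$98.25


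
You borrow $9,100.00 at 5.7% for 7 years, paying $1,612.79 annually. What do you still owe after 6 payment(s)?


Formula: Balance = PV*(1+r)^k - PMT*((1+r)^k - 1)/r
Growth: (1 + 0.057)^6 = 1.394601
Accumulated factor: ((1+r)^k - 1)/r = 6.922822
Balance = $9,100.00 * 1.394601 - $1,612.79 * 6.922822
Balance = $1,525.81

$1,525.81


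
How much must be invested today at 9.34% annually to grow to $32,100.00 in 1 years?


Formula: PV = FV / (1 + r)^n
Substituting: PV = $32,100.00 / (1 + 0.0934)^1
Discount factor: (1.0934)^1 = 1.0934
PV = $32,100.00 / 1.0934 = $29,357.97

$29,357.97
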